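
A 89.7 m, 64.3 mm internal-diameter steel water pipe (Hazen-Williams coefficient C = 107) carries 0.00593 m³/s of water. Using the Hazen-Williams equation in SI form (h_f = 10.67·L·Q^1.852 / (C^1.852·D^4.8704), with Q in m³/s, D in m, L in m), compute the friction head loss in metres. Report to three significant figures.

h_f ≈ 7.99 m

h_f = 10.67·89.7·0.00593^1.852 / (107^1.852·0.0643^4.8704) = 7.993 m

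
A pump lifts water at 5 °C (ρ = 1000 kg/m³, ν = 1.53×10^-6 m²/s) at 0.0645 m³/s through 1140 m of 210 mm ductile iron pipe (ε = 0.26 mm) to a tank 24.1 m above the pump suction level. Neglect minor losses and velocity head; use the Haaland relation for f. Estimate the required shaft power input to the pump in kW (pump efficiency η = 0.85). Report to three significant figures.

P_shaft ≈ 33.4 kW

V = 4Q/(πD²) = 1.862 m/s; Re = 2.56×10^5; ε/D = 0.00124; f = 0.02159
h_f = f(L/D)V²/2g = 20.72 m
Total head H = z + h_f = 24.1 + 20.72 = 44.82 m
P_hyd = ρgQH = 1000·9.81·0.0645·44.82 = 28.36 kW
P_shaft = P_hyd/η = 28.36/0.85 = 33.36 kW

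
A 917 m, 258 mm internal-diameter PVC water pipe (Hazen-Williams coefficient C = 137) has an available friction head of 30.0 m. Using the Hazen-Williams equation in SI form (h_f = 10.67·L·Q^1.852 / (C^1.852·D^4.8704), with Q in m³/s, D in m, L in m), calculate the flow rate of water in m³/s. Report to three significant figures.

Q ≈ 0.171 m³/s

Rearranging: Q = [h_f·C^1.852·D^4.8704 / (10.67·L)]^(1/1.852)
Q = [30.0·137^1.852·0.258^4.8704 / (10.67·917)]^0.540 = 0.1707 m³/s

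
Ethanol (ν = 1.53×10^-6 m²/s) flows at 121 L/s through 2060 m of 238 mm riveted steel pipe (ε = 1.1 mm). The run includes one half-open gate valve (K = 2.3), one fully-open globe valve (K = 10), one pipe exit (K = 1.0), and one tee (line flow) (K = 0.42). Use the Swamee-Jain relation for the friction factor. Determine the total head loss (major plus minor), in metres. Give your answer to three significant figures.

V = 4Q/(πD²) = 2.720 m/s; V²/2g = 0.3770 m
Re = 4.23×10^5, ε/D = 0.00462 → f = 0.03001 (Swamee-Jain)
Major: h_f = f(L/D)·V²/2g = 0.03001·8655·0.3770 = 97.92 m
Minor: ΣK = 13.7; h_m = ΣK·V²/2g = 5.173 m
Total H_L = 97.92 + 5.173 = 103.1 m

H_L ≈ 103 m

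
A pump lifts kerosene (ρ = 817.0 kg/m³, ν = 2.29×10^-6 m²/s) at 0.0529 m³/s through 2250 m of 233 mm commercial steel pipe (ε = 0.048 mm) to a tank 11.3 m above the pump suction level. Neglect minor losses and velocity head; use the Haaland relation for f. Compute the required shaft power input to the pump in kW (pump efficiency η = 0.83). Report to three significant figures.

P_shaft ≈ 12.8 kW

V = 4Q/(πD²) = 1.241 m/s; Re = 1.26×10^5; ε/D = 2.06×10^-4; f = 0.01807
h_f = f(L/D)V²/2g = 13.69 m
Total head H = z + h_f = 11.3 + 13.69 = 24.99 m
P_hyd = ρgQH = 817.0·9.81·0.0529·24.99 = 10.59 kW
P_shaft = P_hyd/η = 10.59/0.83 = 12.76 kW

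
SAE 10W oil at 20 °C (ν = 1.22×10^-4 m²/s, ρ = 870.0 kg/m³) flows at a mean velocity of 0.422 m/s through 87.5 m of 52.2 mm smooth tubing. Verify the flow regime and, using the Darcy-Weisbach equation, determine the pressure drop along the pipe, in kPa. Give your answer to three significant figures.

Re = VD/ν = 0.422·0.05220/1.22×10^-4 = 181 → laminar (Re < 2300)
f = 64/Re = 0.3545
h_f = f(L/D)V²/(2g) = 0.3545·(87.5/0.05220)·0.422²/(2·9.81) = 5.393 m
Δp = ρg·h_f = 870.0·9.81·5.393 = 46.03 kPa

Δp ≈ 46.0 kPa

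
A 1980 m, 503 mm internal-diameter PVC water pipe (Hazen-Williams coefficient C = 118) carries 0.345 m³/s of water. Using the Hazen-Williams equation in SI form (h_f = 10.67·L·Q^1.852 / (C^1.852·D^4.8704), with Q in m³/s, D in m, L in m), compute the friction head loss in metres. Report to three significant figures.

h_f = 10.67·1980·0.345^1.852 / (118^1.852·0.503^4.8704) = 12.17 m

h_f ≈ 12.2 m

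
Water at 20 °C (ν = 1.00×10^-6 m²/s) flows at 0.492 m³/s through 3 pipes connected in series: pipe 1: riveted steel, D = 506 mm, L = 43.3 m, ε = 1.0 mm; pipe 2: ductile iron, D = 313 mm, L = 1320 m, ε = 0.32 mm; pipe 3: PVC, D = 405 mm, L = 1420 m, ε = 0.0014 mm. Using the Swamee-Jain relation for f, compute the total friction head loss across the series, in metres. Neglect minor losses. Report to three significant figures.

Pipe 1: V = 2.447 m/s, Re = 1.24×10^6, ε/D = 0.00198, f = 0.02356, h_1 = f(L/D)V²/2g = 0.6152 m
Pipe 2: V = 6.394 m/s, Re = 2.00×10^6, ε/D = 0.00102, f = 0.01995, h_2 = f(L/D)V²/2g = 175.3 m
Pipe 3: V = 3.819 m/s, Re = 1.55×10^6, ε/D = 3.46×10^-6, f = 0.01091, h_3 = f(L/D)V²/2g = 28.45 m
Series → Q common, losses add: H = Σh = 204.4 m

H ≈ 204 m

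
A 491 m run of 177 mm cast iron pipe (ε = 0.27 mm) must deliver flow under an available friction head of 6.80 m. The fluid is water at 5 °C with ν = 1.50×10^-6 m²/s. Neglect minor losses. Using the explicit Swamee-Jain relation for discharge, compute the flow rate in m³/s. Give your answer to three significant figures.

Q ≈ 0.0355 m³/s

Swamee-Jain (Type II): Q = -0.965·√(gD⁵h_f/L)·ln[ε/(3.7D) + √(3.17ν²L/(gD³h_f))]
√(gD⁵h_f/L) = √(9.81·0.177⁵·6.80/491) = 0.004858
ε/(3.7D) = 4.12×10^-4; √(3.17ν²L/(gD³h_f)) = 9.73×10^-5
Q = -0.965·0.004858·ln(5.096×10^-4) = 0.03555 m³/s
Check: V = 1.44 m/s, Re = 1.70×10^5, f = 0.02324, h_f = 6.86 m ≈ 6.80 m ✓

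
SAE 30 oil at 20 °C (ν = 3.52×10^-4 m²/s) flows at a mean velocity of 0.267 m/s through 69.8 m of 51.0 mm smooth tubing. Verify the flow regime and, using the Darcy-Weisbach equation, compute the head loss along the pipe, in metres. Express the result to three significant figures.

h_f ≈ 8.23 m

Re = VD/ν = 0.267·0.05100/3.52×10^-4 = 38.7 → laminar (Re < 2300)
f = 64/Re = 1.654
h_f = f(L/D)V²/(2g) = 1.654·(69.8/0.05100)·0.267²/(2·9.81) = 8.227 m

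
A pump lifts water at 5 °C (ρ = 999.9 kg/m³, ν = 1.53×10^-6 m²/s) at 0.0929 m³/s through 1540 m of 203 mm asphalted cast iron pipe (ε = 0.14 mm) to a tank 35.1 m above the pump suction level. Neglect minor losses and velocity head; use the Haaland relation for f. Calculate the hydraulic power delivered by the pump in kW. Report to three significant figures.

V = 4Q/(πD²) = 2.870 m/s; Re = 3.81×10^5; ε/D = 6.90×10^-4; f = 0.01888
h_f = f(L/D)V²/2g = 60.15 m
Total head H = z + h_f = 35.1 + 60.15 = 95.25 m
P_hyd = ρgQH = 999.9·9.81·0.0929·95.25 = 86.80 kW

P_hyd ≈ 86.8 kW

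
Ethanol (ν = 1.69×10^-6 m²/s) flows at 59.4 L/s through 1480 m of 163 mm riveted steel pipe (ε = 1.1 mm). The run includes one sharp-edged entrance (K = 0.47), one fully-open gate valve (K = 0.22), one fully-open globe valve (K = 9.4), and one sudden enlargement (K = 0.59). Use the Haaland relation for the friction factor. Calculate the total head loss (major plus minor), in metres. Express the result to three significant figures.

V = 4Q/(πD²) = 2.847 m/s; V²/2g = 0.4130 m
Re = 2.75×10^5, ε/D = 0.00675 → f = 0.03365 (Haaland)
Major: h_f = f(L/D)·V²/2g = 0.03365·9080·0.4130 = 126.2 m
Minor: ΣK = 10.7; h_m = ΣK·V²/2g = 4.411 m
Total H_L = 126.2 + 4.411 = 130.6 m

H_L ≈ 131 m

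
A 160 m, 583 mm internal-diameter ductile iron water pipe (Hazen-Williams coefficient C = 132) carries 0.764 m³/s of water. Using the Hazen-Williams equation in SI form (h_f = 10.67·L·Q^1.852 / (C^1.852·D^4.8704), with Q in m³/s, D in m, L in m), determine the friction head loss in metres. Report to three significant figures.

h_f = 10.67·160·0.764^1.852 / (132^1.852·0.583^4.8704) = 1.697 m

h_f ≈ 1.70 m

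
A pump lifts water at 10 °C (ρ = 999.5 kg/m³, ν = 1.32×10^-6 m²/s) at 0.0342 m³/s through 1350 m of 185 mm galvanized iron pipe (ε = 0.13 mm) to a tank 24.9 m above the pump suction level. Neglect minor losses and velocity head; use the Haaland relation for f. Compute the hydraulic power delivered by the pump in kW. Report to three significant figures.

V = 4Q/(πD²) = 1.272 m/s; Re = 1.78×10^5; ε/D = 7.03×10^-4; f = 0.01980
h_f = f(L/D)V²/2g = 11.92 m
Total head H = z + h_f = 24.9 + 11.92 = 36.82 m
P_hyd = ρgQH = 999.5·9.81·0.0342·36.82 = 12.35 kW

P_hyd ≈ 12.3 kW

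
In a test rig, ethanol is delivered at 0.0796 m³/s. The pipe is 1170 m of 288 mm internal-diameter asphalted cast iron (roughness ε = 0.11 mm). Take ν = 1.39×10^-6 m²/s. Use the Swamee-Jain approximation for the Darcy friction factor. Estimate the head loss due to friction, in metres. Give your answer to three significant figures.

V = 4Q/(πD²) = 4·0.0796/(π·0.288²) = 1.222 m/s
Re = VD/ν = 1.222·0.288/1.39×10^-6 = 2.53×10^5 → turbulent
ε/D = 0.11/288 = 3.82×10^-4
Swamee-Jain: f = 0.01787
h_f = f(L/D)V²/(2g) = 0.01787·(1170/0.288)·1.222²/(2·9.81) = 5.525 m

h_f ≈ 5.52 m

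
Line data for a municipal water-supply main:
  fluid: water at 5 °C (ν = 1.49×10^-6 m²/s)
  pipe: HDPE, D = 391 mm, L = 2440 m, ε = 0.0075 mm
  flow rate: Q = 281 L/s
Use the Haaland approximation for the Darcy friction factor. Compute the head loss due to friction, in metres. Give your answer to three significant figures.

h_f ≈ 22.4 m

V = 4Q/(πD²) = 4·0.281/(π·0.391²) = 2.340 m/s
Re = VD/ν = 2.340·0.391/1.49×10^-6 = 6.14×10^5 → turbulent
ε/D = 0.0075/391 = 1.92×10^-5
Haaland: f = 0.01286
h_f = f(L/D)V²/(2g) = 0.01286·(2440/0.391)·2.340²/(2·9.81) = 22.39 m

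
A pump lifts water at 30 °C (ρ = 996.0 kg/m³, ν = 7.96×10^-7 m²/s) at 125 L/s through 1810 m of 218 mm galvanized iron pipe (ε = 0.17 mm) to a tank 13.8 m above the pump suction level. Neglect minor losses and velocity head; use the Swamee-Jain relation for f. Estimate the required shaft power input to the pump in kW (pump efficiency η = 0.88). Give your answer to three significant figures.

V = 4Q/(πD²) = 3.349 m/s; Re = 9.17×10^5; ε/D = 7.80×10^-4; f = 0.01899
h_f = f(L/D)V²/2g = 90.14 m
Total head H = z + h_f = 13.8 + 90.14 = 103.9 m
P_hyd = ρgQH = 996.0·9.81·0.125·103.9 = 126.9 kW
P_shaft = P_hyd/η = 126.9/0.88 = 144.3 kW

P_shaft ≈ 144 kW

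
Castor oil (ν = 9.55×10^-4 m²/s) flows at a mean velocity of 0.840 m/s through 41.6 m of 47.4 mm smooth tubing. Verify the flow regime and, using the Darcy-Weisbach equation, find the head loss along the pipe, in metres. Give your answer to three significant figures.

Re = VD/ν = 0.840·0.04740/9.55×10^-4 = 41.7 → laminar (Re < 2300)
f = 64/Re = 1.535
h_f = f(L/D)V²/(2g) = 1.535·(41.6/0.04740)·0.840²/(2·9.81) = 48.45 m

h_f ≈ 48.5 m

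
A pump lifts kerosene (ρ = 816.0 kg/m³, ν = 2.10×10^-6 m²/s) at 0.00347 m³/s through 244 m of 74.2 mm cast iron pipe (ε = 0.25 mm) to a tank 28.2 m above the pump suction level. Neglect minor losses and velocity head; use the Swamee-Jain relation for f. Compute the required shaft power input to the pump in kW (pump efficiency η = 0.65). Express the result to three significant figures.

P_shaft ≈ 1.35 kW

V = 4Q/(πD²) = 0.8025 m/s; Re = 2.84×10^4; ε/D = 0.00337; f = 0.03119
h_f = f(L/D)V²/2g = 3.366 m
Total head H = z + h_f = 28.2 + 3.366 = 31.57 m
P_hyd = ρgQH = 816.0·9.81·0.00347·31.57 = 0.8768 kW
P_shaft = P_hyd/η = 0.8768/0.65 = 1.349 kW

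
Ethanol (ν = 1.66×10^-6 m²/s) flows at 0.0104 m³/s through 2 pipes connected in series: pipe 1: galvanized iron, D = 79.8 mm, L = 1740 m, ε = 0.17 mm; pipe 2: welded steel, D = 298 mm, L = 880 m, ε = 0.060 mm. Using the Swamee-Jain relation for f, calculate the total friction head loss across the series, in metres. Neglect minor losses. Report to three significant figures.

Pipe 1: V = 2.079 m/s, Re = 1.00×10^5, ε/D = 0.00213, f = 0.02567, h_1 = f(L/D)V²/2g = 123.4 m
Pipe 2: V = 0.1491 m/s, Re = 2.68×10^4, ε/D = 2.01×10^-4, f = 0.02460, h_2 = f(L/D)V²/2g = 0.08232 m
Series → Q common, losses add: H = Σh = 123.4 m

H ≈ 123 m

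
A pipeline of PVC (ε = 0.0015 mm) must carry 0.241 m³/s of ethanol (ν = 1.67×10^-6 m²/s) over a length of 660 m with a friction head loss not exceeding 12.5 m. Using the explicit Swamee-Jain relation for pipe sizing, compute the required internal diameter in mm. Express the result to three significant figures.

Swamee-Jain (Type III): D = 0.66·[ε^1.25·(LQ²/(gh_f))^4.75 + ν·Q^9.4·(L/(gh_f))^5.2]^0.04
LQ²/(gh_f) = 0.3126; L/(gh_f) = 5.382
Term 1 = ε^1.25·(…)^4.75 = 2.10×10^-10; Term 2 = ν·Q^9.4·(…)^5.2 = 1.64×10^-8
D = 0.66·(2.10×10^-10 + 1.64×10^-8)^0.04 = 0.3224 m = 322 mm
Check: V = 2.95 m/s, Re = 5.70×10^5, f = 0.01287, h_f = 11.7 m ≈ 12.5 m ✓

D ≈ 322 mm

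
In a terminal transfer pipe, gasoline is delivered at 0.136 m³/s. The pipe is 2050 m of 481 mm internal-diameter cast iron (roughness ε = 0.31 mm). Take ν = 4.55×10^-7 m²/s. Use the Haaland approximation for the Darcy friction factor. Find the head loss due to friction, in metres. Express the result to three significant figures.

h_f ≈ 2.21 m

V = 4Q/(πD²) = 4·0.136/(π·0.481²) = 0.7484 m/s
Re = VD/ν = 0.7484·0.481/4.55×10^-7 = 7.91×10^5 → turbulent
ε/D = 0.31/481 = 6.44×10^-4
Haaland: f = 0.01819
h_f = f(L/D)V²/(2g) = 0.01819·(2050/0.481)·0.7484²/(2·9.81) = 2.213 m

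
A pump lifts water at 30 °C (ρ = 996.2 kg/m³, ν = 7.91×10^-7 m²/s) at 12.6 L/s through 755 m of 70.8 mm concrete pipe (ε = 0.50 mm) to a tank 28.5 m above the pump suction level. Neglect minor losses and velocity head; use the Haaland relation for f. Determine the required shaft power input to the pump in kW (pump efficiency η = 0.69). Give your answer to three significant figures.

P_shaft ≈ 39.0 kW

V = 4Q/(πD²) = 3.200 m/s; Re = 2.86×10^5; ε/D = 0.00706; f = 0.03412
h_f = f(L/D)V²/2g = 190.0 m
Total head H = z + h_f = 28.5 + 190.0 = 218.5 m
P_hyd = ρgQH = 996.2·9.81·0.0126·218.5 = 26.90 kW
P_shaft = P_hyd/η = 26.90/0.69 = 38.99 kW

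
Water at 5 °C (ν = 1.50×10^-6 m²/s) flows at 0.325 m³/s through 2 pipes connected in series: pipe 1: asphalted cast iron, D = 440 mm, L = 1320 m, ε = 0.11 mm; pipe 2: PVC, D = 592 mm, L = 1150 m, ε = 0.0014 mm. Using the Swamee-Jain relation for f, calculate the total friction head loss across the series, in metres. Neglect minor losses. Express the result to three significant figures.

H ≈ 12.8 m

Pipe 1: V = 2.137 m/s, Re = 6.27×10^5, ε/D = 2.50×10^-4, f = 0.01570, h_1 = f(L/D)V²/2g = 10.97 m
Pipe 2: V = 1.181 m/s, Re = 4.66×10^5, ε/D = 2.36×10^-6, f = 0.01329, h_2 = f(L/D)V²/2g = 1.835 m
Series → Q common, losses add: H = Σh = 12.81 m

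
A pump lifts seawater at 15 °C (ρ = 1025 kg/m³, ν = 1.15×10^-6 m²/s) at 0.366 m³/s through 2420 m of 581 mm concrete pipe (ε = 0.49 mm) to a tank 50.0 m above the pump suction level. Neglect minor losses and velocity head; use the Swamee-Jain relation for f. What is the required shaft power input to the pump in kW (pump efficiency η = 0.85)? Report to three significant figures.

V = 4Q/(πD²) = 1.381 m/s; Re = 6.97×10^5; ε/D = 8.43×10^-4; f = 0.01944
h_f = f(L/D)V²/2g = 7.867 m
Total head H = z + h_f = 50.0 + 7.867 = 57.87 m
P_hyd = ρgQH = 1025·9.81·0.366·57.87 = 213.0 kW
P_shaft = P_hyd/η = 213.0/0.85 = 250.5 kW

P_shaft ≈ 251 kW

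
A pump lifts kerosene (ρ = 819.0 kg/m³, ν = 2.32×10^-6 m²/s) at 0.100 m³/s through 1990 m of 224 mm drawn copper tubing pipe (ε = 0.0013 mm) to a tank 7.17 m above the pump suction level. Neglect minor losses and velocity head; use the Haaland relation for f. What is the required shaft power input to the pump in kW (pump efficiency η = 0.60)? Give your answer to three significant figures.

V = 4Q/(πD²) = 2.538 m/s; Re = 2.45×10^5; ε/D = 5.80×10^-6; f = 0.01494
h_f = f(L/D)V²/2g = 43.57 m
Total head H = z + h_f = 7.17 + 43.57 = 50.74 m
P_hyd = ρgQH = 819.0·9.81·0.100·50.74 = 40.76 kW
P_shaft = P_hyd/η = 40.76/0.60 = 67.94 kW

P_shaft ≈ 67.9 kW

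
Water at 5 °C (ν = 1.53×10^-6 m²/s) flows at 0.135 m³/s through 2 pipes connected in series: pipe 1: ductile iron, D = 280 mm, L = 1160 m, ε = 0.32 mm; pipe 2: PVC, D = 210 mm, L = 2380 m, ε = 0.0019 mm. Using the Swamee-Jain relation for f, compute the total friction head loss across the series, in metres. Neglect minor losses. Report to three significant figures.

H ≈ 136 m

Pipe 1: V = 2.192 m/s, Re = 4.01×10^5, ε/D = 0.00114, f = 0.02109, h_1 = f(L/D)V²/2g = 21.41 m
Pipe 2: V = 3.898 m/s, Re = 5.35×10^5, ε/D = 9.05×10^-6, f = 0.01309, h_2 = f(L/D)V²/2g = 114.8 m
Series → Q common, losses add: H = Σh = 136.2 m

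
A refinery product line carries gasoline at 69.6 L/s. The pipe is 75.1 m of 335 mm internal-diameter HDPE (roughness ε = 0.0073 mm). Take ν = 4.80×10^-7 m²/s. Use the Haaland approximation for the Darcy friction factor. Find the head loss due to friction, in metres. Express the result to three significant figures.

V = 4Q/(πD²) = 4·0.0696/(π·0.335²) = 0.7896 m/s
Re = VD/ν = 0.7896·0.335/4.80×10^-7 = 5.51×10^5 → turbulent
ε/D = 0.0073/335 = 2.18×10^-5
Haaland: f = 0.01311
h_f = f(L/D)V²/(2g) = 0.01311·(75.1/0.335)·0.7896²/(2·9.81) = 0.09344 m

h_f ≈ 0.0934 m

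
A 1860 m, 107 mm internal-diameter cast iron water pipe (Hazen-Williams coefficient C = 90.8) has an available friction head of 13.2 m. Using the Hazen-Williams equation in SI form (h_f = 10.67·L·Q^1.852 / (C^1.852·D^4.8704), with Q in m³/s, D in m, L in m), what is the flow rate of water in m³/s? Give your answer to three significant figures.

Rearranging: Q = [h_f·C^1.852·D^4.8704 / (10.67·L)]^(1/1.852)
Q = [13.2·90.8^1.852·0.107^4.8704 / (10.67·1860)]^0.540 = 0.004898 m³/s

Q ≈ 0.00490 m³/s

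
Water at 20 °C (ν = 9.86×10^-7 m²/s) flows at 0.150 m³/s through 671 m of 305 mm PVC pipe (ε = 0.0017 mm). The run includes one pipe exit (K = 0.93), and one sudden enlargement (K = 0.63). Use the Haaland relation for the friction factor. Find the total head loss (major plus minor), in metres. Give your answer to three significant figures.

H_L ≈ 6.29 m

V = 4Q/(πD²) = 2.053 m/s; V²/2g = 0.2148 m
Re = 6.35×10^5, ε/D = 5.57×10^-6 → f = 0.01259 (Haaland)
Major: h_f = f(L/D)·V²/2g = 0.01259·2200·0.2148 = 5.953 m
Minor: ΣK = 1.56; h_m = ΣK·V²/2g = 0.3351 m
Total H_L = 5.953 + 0.3351 = 6.288 m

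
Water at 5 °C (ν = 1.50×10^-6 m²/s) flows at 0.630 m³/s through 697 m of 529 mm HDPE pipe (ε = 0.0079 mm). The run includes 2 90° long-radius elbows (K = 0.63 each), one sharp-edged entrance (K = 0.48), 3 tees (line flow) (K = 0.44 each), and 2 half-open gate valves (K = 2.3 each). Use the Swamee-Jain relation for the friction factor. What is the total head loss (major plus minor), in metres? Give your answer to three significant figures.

H_L ≈ 9.80 m

V = 4Q/(πD²) = 2.866 m/s; V²/2g = 0.4188 m
Re = 1.01×10^6, ε/D = 1.49×10^-5 → f = 0.01195 (Swamee-Jain)
Major: h_f = f(L/D)·V²/2g = 0.01195·1318·0.4188 = 6.593 m
Minor: ΣK = 7.66; h_m = ΣK·V²/2g = 3.208 m
Total H_L = 6.593 + 3.208 = 9.801 m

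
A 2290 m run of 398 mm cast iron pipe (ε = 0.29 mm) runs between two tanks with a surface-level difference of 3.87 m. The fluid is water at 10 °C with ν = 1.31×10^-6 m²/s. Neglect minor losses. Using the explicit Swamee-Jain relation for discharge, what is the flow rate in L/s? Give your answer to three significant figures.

Q ≈ 102 L/s

Swamee-Jain (Type II): Q = -0.965·√(gD⁵h_f/L)·ln[ε/(3.7D) + √(3.17ν²L/(gD³h_f))]
√(gD⁵h_f/L) = √(9.81·0.398⁵·3.87/2290) = 0.01287
ε/(3.7D) = 1.97×10^-4; √(3.17ν²L/(gD³h_f)) = 7.21×10^-5
Q = -0.965·0.01287·ln(2.691×10^-4) = 0.1021 m³/s
Check: V = 0.820 m/s, Re = 2.49×10^5, f = 0.01975, h_f = 3.90 m ≈ 3.87 m ✓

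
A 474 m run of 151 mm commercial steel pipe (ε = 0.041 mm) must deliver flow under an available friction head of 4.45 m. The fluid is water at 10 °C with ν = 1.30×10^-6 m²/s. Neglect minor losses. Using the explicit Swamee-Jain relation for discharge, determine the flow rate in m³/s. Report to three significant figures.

Swamee-Jain (Type II): Q = -0.965·√(gD⁵h_f/L)·ln[ε/(3.7D) + √(3.17ν²L/(gD³h_f))]
√(gD⁵h_f/L) = √(9.81·0.151⁵·4.45/474) = 0.002689
ε/(3.7D) = 7.34×10^-5; √(3.17ν²L/(gD³h_f)) = 1.30×10^-4
Q = -0.965·0.002689·ln(2.034×10^-4) = 0.02206 m³/s
Check: V = 1.23 m/s, Re = 1.43×10^5, f = 0.01838, h_f = 4.46 m ≈ 4.45 m ✓

Q ≈ 0.0221 m³/s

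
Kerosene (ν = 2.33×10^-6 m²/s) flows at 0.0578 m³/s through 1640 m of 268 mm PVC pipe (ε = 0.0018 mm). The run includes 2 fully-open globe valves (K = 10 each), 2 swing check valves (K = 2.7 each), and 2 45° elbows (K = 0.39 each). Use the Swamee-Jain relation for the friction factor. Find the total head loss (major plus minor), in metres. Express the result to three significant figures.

H_L ≈ 7.07 m

V = 4Q/(πD²) = 1.025 m/s; V²/2g = 0.05351 m
Re = 1.18×10^5, ε/D = 6.72×10^-6 → f = 0.01731 (Swamee-Jain)
Major: h_f = f(L/D)·V²/2g = 0.01731·6119·0.05351 = 5.668 m
Minor: ΣK = 26.2; h_m = ΣK·V²/2g = 1.401 m
Total H_L = 5.668 + 1.401 = 7.069 m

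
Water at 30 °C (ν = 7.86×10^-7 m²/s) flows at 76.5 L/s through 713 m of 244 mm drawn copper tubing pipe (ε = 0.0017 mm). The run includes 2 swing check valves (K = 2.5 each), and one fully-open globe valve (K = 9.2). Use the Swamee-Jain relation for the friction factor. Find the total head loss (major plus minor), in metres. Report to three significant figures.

H_L ≈ 7.19 m

V = 4Q/(πD²) = 1.636 m/s; V²/2g = 0.1364 m
Re = 5.08×10^5, ε/D = 6.97×10^-6 → f = 0.01317 (Swamee-Jain)
Major: h_f = f(L/D)·V²/2g = 0.01317·2922·0.1364 = 5.249 m
Minor: ΣK = 14.2; h_m = ΣK·V²/2g = 1.937 m
Total H_L = 5.249 + 1.937 = 7.186 m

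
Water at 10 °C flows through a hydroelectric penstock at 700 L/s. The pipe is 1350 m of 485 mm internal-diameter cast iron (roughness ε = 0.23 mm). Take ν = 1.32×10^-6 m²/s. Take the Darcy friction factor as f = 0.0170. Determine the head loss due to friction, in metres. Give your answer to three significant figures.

h_f ≈ 34.6 m

V = 4Q/(πD²) = 4·0.700/(π·0.485²) = 3.789 m/s
h_f = f(L/D)V²/(2g) = 0.01700·(1350/0.485)·3.789²/(2·9.81) = 34.63 m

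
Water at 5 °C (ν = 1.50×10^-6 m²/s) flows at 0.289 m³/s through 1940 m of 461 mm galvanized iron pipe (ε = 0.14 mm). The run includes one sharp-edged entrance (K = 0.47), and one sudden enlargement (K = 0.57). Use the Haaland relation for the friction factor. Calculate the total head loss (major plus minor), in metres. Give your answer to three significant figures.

H_L ≈ 10.5 m

V = 4Q/(πD²) = 1.731 m/s; V²/2g = 0.1528 m
Re = 5.32×10^5, ε/D = 3.04×10^-4 → f = 0.01612 (Haaland)
Major: h_f = f(L/D)·V²/2g = 0.01612·4208·0.1528 = 10.37 m
Minor: ΣK = 1.04; h_m = ΣK·V²/2g = 0.1589 m
Total H_L = 10.37 + 0.1589 = 10.53 m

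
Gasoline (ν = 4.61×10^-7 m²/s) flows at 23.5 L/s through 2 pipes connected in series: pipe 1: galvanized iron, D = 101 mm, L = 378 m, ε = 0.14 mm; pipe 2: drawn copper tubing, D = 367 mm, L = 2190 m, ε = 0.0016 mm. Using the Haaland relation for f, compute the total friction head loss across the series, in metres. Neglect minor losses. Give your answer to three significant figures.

Pipe 1: V = 2.933 m/s, Re = 6.43×10^5, ε/D = 0.00139, f = 0.02166, h_1 = f(L/D)V²/2g = 35.55 m
Pipe 2: V = 0.2221 m/s, Re = 1.77×10^5, ε/D = 4.36×10^-6, f = 0.01590, h_2 = f(L/D)V²/2g = 0.2387 m
Series → Q common, losses add: H = Σh = 35.79 m

H ≈ 35.8 m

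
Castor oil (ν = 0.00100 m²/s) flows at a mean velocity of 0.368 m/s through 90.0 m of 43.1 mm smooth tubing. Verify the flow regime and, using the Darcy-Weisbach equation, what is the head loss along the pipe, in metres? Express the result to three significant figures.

h_f ≈ 58.2 m

Re = VD/ν = 0.368·0.04310/0.00100 = 15.9 → laminar (Re < 2300)
f = 64/Re = 4.035
h_f = f(L/D)V²/(2g) = 4.035·(90.0/0.04310)·0.368²/(2·9.81) = 58.16 m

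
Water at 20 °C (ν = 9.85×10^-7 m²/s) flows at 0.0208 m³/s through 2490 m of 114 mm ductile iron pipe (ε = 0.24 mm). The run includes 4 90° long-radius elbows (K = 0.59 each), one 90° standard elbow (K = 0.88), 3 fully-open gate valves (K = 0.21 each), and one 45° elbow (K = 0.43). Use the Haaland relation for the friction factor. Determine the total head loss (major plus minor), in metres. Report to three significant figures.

H_L ≈ 114 m

V = 4Q/(πD²) = 2.038 m/s; V²/2g = 0.2117 m
Re = 2.36×10^5, ε/D = 0.00211 → f = 0.02444 (Haaland)
Major: h_f = f(L/D)·V²/2g = 0.02444·21842·0.2117 = 113.0 m
Minor: ΣK = 4.30; h_m = ΣK·V²/2g = 0.9101 m
Total H_L = 113.0 + 0.9101 = 113.9 m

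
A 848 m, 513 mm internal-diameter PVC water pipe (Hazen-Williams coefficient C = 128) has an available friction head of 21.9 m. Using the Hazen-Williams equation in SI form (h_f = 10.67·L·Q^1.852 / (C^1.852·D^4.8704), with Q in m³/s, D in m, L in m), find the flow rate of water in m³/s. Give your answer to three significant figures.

Rearranging: Q = [h_f·C^1.852·D^4.8704 / (10.67·L)]^(1/1.852)
Q = [21.9·128^1.852·0.513^4.8704 / (10.67·848)]^0.540 = 0.8556 m³/s

Q ≈ 0.856 m³/s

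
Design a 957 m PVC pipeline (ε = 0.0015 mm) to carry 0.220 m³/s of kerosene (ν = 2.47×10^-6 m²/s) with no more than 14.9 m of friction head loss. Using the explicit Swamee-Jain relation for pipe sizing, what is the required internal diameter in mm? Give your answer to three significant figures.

Swamee-Jain (Type III): D = 0.66·[ε^1.25·(LQ²/(gh_f))^4.75 + ν·Q^9.4·(L/(gh_f))^5.2]^0.04
LQ²/(gh_f) = 0.3169; L/(gh_f) = 6.547
Term 1 = ε^1.25·(…)^4.75 = 2.24×10^-10; Term 2 = ν·Q^9.4·(…)^5.2 = 2.85×10^-8
D = 0.66·(2.24×10^-10 + 2.85×10^-8)^0.04 = 0.3295 m = 330 mm
Check: V = 2.58 m/s, Re = 3.44×10^5, f = 0.01407, h_f = 13.9 m ≈ 14.9 m ✓

D ≈ 330 mm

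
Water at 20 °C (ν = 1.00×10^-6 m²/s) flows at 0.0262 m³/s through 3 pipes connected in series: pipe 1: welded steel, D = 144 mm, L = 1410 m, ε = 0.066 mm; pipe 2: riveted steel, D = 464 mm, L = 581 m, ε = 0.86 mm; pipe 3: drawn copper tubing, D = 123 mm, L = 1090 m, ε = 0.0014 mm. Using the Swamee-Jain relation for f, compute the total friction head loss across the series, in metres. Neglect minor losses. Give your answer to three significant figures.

H ≈ 56.3 m

Pipe 1: V = 1.609 m/s, Re = 2.32×10^5, ε/D = 4.58×10^-4, f = 0.01846, h_1 = f(L/D)V²/2g = 23.85 m
Pipe 2: V = 0.1549 m/s, Re = 7.19×10^4, ε/D = 0.00185, f = 0.02556, h_2 = f(L/D)V²/2g = 0.03916 m
Pipe 3: V = 2.205 m/s, Re = 2.71×10^5, ε/D = 1.14×10^-5, f = 0.01478, h_3 = f(L/D)V²/2g = 32.45 m
Series → Q common, losses add: H = Σh = 56.33 m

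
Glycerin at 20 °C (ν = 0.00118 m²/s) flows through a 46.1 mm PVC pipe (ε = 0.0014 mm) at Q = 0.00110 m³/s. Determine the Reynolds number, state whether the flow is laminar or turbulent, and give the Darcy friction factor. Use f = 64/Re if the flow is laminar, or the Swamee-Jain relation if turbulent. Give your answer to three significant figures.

Re ≈ 25.7; laminar; f = 64/Re ≈ 2.49

V = 4Q/(πD²) = 0.6590 m/s
Re = VD/ν = 0.6590·0.0461/0.00118 = 25.7
Re < 2300 → laminar → f = 64/Re = 2.486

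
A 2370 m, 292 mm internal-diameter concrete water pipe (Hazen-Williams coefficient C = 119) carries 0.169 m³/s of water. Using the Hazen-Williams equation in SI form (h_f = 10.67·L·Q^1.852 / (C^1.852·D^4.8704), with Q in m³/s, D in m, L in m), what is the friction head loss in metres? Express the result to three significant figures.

h_f ≈ 54.1 m

h_f = 10.67·2370·0.169^1.852 / (119^1.852·0.292^4.8704) = 54.06 m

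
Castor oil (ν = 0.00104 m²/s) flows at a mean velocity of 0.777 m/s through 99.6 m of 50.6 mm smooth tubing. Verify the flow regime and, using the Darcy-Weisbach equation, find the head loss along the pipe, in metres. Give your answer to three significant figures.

Re = VD/ν = 0.777·0.05060/0.00104 = 37.8 → laminar (Re < 2300)
f = 64/Re = 1.693
h_f = f(L/D)V²/(2g) = 1.693·(99.6/0.05060)·0.777²/(2·9.81) = 102.5 m

h_f ≈ 103 m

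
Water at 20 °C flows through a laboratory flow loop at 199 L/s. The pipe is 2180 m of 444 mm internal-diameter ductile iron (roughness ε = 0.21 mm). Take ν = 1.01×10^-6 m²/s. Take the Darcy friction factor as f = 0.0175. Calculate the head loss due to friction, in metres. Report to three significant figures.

V = 4Q/(πD²) = 4·0.199/(π·0.444²) = 1.285 m/s
h_f = f(L/D)V²/(2g) = 0.01750·(2180/0.444)·1.285²/(2·9.81) = 7.234 m

h_f ≈ 7.23 m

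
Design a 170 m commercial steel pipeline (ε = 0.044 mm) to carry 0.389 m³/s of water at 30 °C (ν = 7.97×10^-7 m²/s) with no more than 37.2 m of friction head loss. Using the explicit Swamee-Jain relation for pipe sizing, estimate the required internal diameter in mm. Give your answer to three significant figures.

Swamee-Jain (Type III): D = 0.66·[ε^1.25·(LQ²/(gh_f))^4.75 + ν·Q^9.4·(L/(gh_f))^5.2]^0.04
LQ²/(gh_f) = 0.07049; L/(gh_f) = 0.4658
Term 1 = ε^1.25·(…)^4.75 = 1.21×10^-11; Term 2 = ν·Q^9.4·(…)^5.2 = 2.10×10^-12
D = 0.66·(1.21×10^-11 + 2.10×10^-12)^0.04 = 0.2430 m = 243 mm
Check: V = 8.39 m/s, Re = 2.56×10^6, f = 0.01397, h_f = 35.0 m ≈ 37.2 m ✓

D ≈ 243 mm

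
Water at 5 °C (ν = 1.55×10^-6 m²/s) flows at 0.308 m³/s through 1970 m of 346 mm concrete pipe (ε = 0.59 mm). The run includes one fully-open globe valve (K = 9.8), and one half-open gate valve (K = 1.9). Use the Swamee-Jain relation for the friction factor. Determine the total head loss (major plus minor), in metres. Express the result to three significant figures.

H_L ≈ 77.5 m

V = 4Q/(πD²) = 3.276 m/s; V²/2g = 0.5469 m
Re = 7.31×10^5, ε/D = 0.00171 → f = 0.02284 (Swamee-Jain)
Major: h_f = f(L/D)·V²/2g = 0.02284·5694·0.5469 = 71.11 m
Minor: ΣK = 11.7; h_m = ΣK·V²/2g = 6.399 m
Total H_L = 71.11 + 6.399 = 77.51 m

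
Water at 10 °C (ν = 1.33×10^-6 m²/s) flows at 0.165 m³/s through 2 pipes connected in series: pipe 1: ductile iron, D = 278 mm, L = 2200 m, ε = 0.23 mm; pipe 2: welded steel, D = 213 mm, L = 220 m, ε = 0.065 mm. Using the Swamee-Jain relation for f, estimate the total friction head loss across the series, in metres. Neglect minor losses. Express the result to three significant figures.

Pipe 1: V = 2.718 m/s, Re = 5.68×10^5, ε/D = 8.27×10^-4, f = 0.01948, h_1 = f(L/D)V²/2g = 58.06 m
Pipe 2: V = 4.631 m/s, Re = 7.42×10^5, ε/D = 3.05×10^-4, f = 0.01603, h_2 = f(L/D)V²/2g = 18.09 m
Series → Q common, losses add: H = Σh = 76.16 m

H ≈ 76.2 m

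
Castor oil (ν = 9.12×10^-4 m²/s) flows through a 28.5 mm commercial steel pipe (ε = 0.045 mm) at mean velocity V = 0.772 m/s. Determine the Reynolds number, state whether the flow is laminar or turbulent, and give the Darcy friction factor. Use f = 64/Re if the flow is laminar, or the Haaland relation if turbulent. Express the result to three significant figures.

Re ≈ 24.1; laminar; f = 64/Re ≈ 2.65

Re = VD/ν = 0.7720·0.0285/9.12×10^-4 = 24.1
Re < 2300 → laminar → f = 64/Re = 2.653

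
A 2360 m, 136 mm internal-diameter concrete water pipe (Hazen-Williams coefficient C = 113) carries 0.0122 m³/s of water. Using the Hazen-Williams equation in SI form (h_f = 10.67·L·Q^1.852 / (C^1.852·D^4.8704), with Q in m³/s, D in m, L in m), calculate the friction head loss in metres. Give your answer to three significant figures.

h_f = 10.67·2360·0.0122^1.852 / (113^1.852·0.136^4.8704) = 18.82 m

h_f ≈ 18.8 m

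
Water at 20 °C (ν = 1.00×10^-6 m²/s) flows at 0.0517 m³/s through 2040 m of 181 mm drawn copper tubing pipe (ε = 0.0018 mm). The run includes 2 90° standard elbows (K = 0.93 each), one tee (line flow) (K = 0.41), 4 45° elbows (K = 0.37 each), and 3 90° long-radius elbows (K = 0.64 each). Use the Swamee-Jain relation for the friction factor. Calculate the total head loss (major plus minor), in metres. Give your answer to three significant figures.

H_L ≈ 33.6 m

V = 4Q/(πD²) = 2.009 m/s; V²/2g = 0.2058 m
Re = 3.64×10^5, ε/D = 9.94×10^-6 → f = 0.01400 (Swamee-Jain)
Major: h_f = f(L/D)·V²/2g = 0.01400·11271·0.2058 = 32.47 m
Minor: ΣK = 5.67; h_m = ΣK·V²/2g = 1.167 m
Total H_L = 32.47 + 1.167 = 33.64 m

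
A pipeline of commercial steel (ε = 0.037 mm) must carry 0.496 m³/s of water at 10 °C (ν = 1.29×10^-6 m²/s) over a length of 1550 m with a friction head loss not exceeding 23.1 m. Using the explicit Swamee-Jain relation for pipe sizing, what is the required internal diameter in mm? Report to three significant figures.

Swamee-Jain (Type III): D = 0.66·[ε^1.25·(LQ²/(gh_f))^4.75 + ν·Q^9.4·(L/(gh_f))^5.2]^0.04
LQ²/(gh_f) = 1.683; L/(gh_f) = 6.840
Term 1 = ε^1.25·(…)^4.75 = 3.42×10^-5; Term 2 = ν·Q^9.4·(…)^5.2 = 3.89×10^-5
D = 0.66·(3.42×10^-5 + 3.89×10^-5)^0.04 = 0.4509 m = 451 mm
Check: V = 3.11 m/s, Re = 1.09×10^6, f = 0.01314, h_f = 22.2 m ≈ 23.1 m ✓

D ≈ 451 mm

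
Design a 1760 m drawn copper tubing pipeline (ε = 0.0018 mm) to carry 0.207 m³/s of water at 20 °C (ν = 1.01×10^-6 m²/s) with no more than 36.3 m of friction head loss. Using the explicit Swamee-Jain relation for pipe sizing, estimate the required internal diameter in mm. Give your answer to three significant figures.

D ≈ 293 mm

Swamee-Jain (Type III): D = 0.66·[ε^1.25·(LQ²/(gh_f))^4.75 + ν·Q^9.4·(L/(gh_f))^5.2]^0.04
LQ²/(gh_f) = 0.2118; L/(gh_f) = 4.942
Term 1 = ε^1.25·(…)^4.75 = 4.14×10^-11; Term 2 = ν·Q^9.4·(…)^5.2 = 1.52×10^-9
D = 0.66·(4.14×10^-11 + 1.52×10^-9)^0.04 = 0.2933 m = 293 mm
Check: V = 3.06 m/s, Re = 8.90×10^5, f = 0.01198, h_f = 34.4 m ≈ 36.3 m ✓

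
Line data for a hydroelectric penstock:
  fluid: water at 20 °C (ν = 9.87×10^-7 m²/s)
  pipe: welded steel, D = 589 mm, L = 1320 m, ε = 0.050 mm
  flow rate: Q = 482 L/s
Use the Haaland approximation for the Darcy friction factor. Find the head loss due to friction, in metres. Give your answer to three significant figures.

h_f ≈ 4.66 m

V = 4Q/(πD²) = 4·0.482/(π·0.589²) = 1.769 m/s
Re = VD/ν = 1.769·0.589/9.87×10^-7 = 1.06×10^6 → turbulent
ε/D = 0.050/589 = 8.49×10^-5
Haaland: f = 0.01304
h_f = f(L/D)V²/(2g) = 0.01304·(1320/0.589)·1.769²/(2·9.81) = 4.660 m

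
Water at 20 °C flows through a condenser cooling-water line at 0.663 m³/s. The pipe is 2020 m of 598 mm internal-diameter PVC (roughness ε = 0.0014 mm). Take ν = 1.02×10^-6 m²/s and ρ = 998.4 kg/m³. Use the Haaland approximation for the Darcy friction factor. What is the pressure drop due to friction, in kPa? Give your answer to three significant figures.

V = 4Q/(πD²) = 4·0.663/(π·0.598²) = 2.361 m/s
Re = VD/ν = 2.361·0.598/1.02×10^-6 = 1.38×10^6 → turbulent
ε/D = 0.0014/598 = 2.34×10^-6
Haaland: f = 0.01103
h_f = f(L/D)V²/(2g) = 0.01103·(2020/0.598)·2.361²/(2·9.81) = 10.58 m
Δp = ρg·h_f = 998.4·9.81·10.58 = 103.6 kPa

Δp ≈ 104 kPa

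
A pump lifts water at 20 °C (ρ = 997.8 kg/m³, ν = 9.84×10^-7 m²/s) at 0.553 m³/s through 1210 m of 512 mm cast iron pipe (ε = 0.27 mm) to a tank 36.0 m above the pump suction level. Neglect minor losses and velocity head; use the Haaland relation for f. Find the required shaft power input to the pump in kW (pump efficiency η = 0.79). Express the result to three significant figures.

V = 4Q/(πD²) = 2.686 m/s; Re = 1.40×10^6; ε/D = 5.27×10^-4; f = 0.01724
h_f = f(L/D)V²/2g = 14.98 m
Total head H = z + h_f = 36.0 + 14.98 = 50.98 m
P_hyd = ρgQH = 997.8·9.81·0.553·50.98 = 276.0 kW
P_shaft = P_hyd/η = 276.0/0.79 = 349.3 kW

P_shaft ≈ 349 kW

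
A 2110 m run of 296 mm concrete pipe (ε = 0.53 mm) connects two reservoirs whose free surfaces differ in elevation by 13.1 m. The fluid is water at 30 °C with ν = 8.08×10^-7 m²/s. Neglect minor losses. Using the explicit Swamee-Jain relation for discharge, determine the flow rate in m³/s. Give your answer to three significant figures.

Swamee-Jain (Type II): Q = -0.965·√(gD⁵h_f/L)·ln[ε/(3.7D) + √(3.17ν²L/(gD³h_f))]
√(gD⁵h_f/L) = √(9.81·0.296⁵·13.1/2110) = 0.01176
ε/(3.7D) = 4.84×10^-4; √(3.17ν²L/(gD³h_f)) = 3.62×10^-5
Q = -0.965·0.01176·ln(5.201×10^-4) = 0.08584 m³/s
Check: V = 1.25 m/s, Re = 4.57×10^5, f = 0.02330, h_f = 13.2 m ≈ 13.1 m ✓

Q ≈ 0.0858 m³/s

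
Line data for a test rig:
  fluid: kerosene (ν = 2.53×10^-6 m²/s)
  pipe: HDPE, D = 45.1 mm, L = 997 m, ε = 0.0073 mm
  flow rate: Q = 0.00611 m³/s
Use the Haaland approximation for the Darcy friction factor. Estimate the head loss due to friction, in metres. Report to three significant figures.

V = 4Q/(πD²) = 4·0.00611/(π·0.0451²) = 3.825 m/s
Re = VD/ν = 3.825·0.0451/2.53×10^-6 = 6.82×10^4 → turbulent
ε/D = 0.0073/45.1 = 1.62×10^-4
Haaland: f = 0.01992
h_f = f(L/D)V²/(2g) = 0.01992·(997/0.0451)·3.825²/(2·9.81) = 328.3 m

h_f ≈ 328 m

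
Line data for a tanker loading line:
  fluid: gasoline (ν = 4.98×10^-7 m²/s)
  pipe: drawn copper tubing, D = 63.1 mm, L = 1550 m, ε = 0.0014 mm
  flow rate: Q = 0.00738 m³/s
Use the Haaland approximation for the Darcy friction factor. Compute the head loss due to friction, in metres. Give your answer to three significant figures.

h_f ≈ 101 m

V = 4Q/(πD²) = 4·0.00738/(π·0.0631²) = 2.360 m/s
Re = VD/ν = 2.360·0.0631/4.98×10^-7 = 2.99×10^5 → turbulent
ε/D = 0.0014/63.1 = 2.22×10^-5
Haaland: f = 0.01454
h_f = f(L/D)V²/(2g) = 0.01454·(1550/0.0631)·2.360²/(2·9.81) = 101.4 m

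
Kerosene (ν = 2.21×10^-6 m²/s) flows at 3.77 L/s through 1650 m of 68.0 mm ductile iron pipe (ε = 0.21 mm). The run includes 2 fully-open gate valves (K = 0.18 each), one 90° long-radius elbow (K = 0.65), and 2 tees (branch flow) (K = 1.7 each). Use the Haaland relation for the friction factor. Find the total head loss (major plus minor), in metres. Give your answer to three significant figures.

H_L ≈ 39.8 m

V = 4Q/(πD²) = 1.038 m/s; V²/2g = 0.05492 m
Re = 3.19×10^4, ε/D = 0.00309 → f = 0.02972 (Haaland)
Major: h_f = f(L/D)·V²/2g = 0.02972·24265·0.05492 = 39.60 m
Minor: ΣK = 4.41; h_m = ΣK·V²/2g = 0.2422 m
Total H_L = 39.60 + 0.2422 = 39.85 m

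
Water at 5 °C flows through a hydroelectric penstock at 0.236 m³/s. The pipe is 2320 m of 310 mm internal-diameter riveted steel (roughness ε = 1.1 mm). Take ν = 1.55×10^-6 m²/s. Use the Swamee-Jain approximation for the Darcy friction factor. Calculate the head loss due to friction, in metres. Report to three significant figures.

h_f ≈ 103 m

V = 4Q/(πD²) = 4·0.236/(π·0.310²) = 3.127 m/s
Re = VD/ν = 3.127·0.310/1.55×10^-6 = 6.25×10^5 → turbulent
ε/D = 1.1/310 = 0.00355
Swamee-Jain: f = 0.02773
h_f = f(L/D)V²/(2g) = 0.02773·(2320/0.310)·3.127²/(2·9.81) = 103.4 m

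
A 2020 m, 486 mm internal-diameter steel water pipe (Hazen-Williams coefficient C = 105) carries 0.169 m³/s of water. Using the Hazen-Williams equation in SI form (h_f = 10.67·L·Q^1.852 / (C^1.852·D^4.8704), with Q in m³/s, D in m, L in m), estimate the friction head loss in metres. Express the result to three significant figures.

h_f = 10.67·2020·0.169^1.852 / (105^1.852·0.486^4.8704) = 4.859 m

h_f ≈ 4.86 m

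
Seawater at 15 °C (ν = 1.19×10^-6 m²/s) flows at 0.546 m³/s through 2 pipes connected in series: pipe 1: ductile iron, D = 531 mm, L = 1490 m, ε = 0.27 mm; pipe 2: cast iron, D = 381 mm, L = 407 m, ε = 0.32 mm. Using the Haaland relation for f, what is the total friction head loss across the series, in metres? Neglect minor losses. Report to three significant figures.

Pipe 1: V = 2.466 m/s, Re = 1.10×10^6, ε/D = 5.08×10^-4, f = 0.01719, h_1 = f(L/D)V²/2g = 14.95 m
Pipe 2: V = 4.789 m/s, Re = 1.53×10^6, ε/D = 8.40×10^-4, f = 0.01906, h_2 = f(L/D)V²/2g = 23.81 m
Series → Q common, losses add: H = Σh = 38.75 m

H ≈ 38.8 m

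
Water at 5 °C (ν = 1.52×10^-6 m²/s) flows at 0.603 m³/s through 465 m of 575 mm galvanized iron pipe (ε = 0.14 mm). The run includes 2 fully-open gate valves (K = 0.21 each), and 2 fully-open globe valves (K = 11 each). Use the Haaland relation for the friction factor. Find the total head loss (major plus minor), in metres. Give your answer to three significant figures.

V = 4Q/(πD²) = 2.322 m/s; V²/2g = 0.2748 m
Re = 8.78×10^5, ε/D = 2.43×10^-4 → f = 0.01515 (Haaland)
Major: h_f = f(L/D)·V²/2g = 0.01515·808.7·0.2748 = 3.368 m
Minor: ΣK = 22.4; h_m = ΣK·V²/2g = 6.162 m
Total H_L = 3.368 + 6.162 = 9.530 m

H_L ≈ 9.53 m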